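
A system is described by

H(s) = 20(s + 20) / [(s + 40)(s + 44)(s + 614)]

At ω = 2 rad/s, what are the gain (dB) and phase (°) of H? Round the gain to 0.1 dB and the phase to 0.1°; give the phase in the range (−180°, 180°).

At s = jω = j2:
zero (s+20): 20 + j2 → |·| = √(20²+2²) = √404 ≈ 20.1, ∠ = arctan(2/20) ≈ 5.71°
pole (s+40): 40 + j2 → |·| = √(40²+2²) = √1604 ≈ 40.05, ∠ = arctan(2/40) ≈ 2.86°
pole (s+44): 44 + j2 → |·| = √(44²+2²) = √1940 ≈ 44.045, ∠ = arctan(2/44) ≈ 2.60°
pole (s+614): 614 + j2 → |·| = √(614²+2²) = √377000 ≈ 614, ∠ = arctan(2/614) ≈ 0.19°
|H| = 20 · 20.1 / 1.0831e+06 ≈ 0.00037116
Gain = 20 log₁₀(0.00037116) ≈ -68.61 dB
∠H = 5.71° − 5.65° = 0.06°

-68.6 dB, 0.1°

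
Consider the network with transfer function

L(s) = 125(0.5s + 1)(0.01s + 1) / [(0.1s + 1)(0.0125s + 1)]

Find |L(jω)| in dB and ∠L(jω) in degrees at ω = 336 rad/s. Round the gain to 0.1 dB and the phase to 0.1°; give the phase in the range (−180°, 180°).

At ω = 336 rad/s:
zero (1 + j336·0.5) = 1 + j168 → |·| ≈ 168, ∠ ≈ 89.66°
zero (1 + j336·0.01) = 1 + j3.36 → |·| ≈ 3.5057, ∠ ≈ 73.43°
pole (1 + j336·0.1) = 1 + j33.6 → |·| ≈ 33.615, ∠ ≈ 88.30°
pole (1 + j336·0.0125) = 1 + j4.2 → |·| ≈ 4.3174, ∠ ≈ 76.61°
|L| = 125 · 168 · 3.5057 / (33.615 · 4.3174) ≈ 507.27
Gain = 20 log₁₀(507.27) ≈ 54.10 dB
∠L = (89.66° + 73.43°) − (88.30° + 76.61°) = -1.82°

54.1 dB, -1.8°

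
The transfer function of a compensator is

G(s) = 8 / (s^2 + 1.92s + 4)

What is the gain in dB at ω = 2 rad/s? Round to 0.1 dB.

At s = jω = j2:
quadratic: (j2)² + 1.92·j2 + 4 = 0 + j3.84 → |·| ≈ 3.84, ∠ ≈ 90.00°
|G| = 8 / 3.84 ≈ 2.0833
Gain = 20 log₁₀(2.0833) ≈ 6.38 dB

6.4 dB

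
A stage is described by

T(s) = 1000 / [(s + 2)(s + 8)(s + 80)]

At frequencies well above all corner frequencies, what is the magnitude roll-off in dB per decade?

-60 dB/decade

Each pole contributes −20 dB/decade at high frequency; each zero contributes +20 dB/decade.
Net: 0 zero(s) − 3 pole(s) → -60 dB/decade.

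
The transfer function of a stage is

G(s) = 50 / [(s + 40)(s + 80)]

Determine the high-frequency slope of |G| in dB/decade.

Each pole contributes −20 dB/decade at high frequency; each zero contributes +20 dB/decade.
Net: 0 zero(s) − 2 pole(s) → -40 dB/decade.

-40 dB/decade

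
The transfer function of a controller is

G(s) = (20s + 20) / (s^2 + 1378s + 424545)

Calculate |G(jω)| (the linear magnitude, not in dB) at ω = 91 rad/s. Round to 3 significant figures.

Substitute s = j91:
Numerator: 20(j91) + 20 = 20 + j1820
Denominator: (j91)^2 + 1378(j91) + 424545 = 416264 + j125398
|N| = √(20² + 1820²) ≈ 1820.1, ∠N ≈ 89.37°
|D| = √(416264² + 125398²) ≈ 4.3474e+05, ∠D ≈ 16.76°
|G| = 1820.1 / 4.3474e+05 ≈ 0.0041866

0.00419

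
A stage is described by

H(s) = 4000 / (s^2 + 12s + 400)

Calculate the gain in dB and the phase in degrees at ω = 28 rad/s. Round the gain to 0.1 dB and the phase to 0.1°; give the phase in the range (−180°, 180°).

At s = jω = j28:
quadratic: (j28)² + 12·j28 + 400 = -384 + j336 → |·| ≈ 510.25, ∠ ≈ 138.81°
|H| = 4000 / 510.25 ≈ 7.8393
Gain = 20 log₁₀(7.8393) ≈ 17.89 dB
∠H = 0.00° − 138.81° = -138.81°

17.9 dB, -138.8°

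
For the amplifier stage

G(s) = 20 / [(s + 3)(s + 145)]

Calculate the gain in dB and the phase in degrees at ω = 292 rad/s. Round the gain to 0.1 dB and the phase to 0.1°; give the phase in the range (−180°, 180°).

-73.6 dB, -153.0°

At s = jω = j292:
pole (s+3): 3 + j292 → |·| = √(3²+292²) = √85273 ≈ 292.02, ∠ = arctan(292/3) ≈ 89.41°
pole (s+145): 145 + j292 → |·| = √(145²+292²) = √106289 ≈ 326.02, ∠ = arctan(292/145) ≈ 63.59°
|G| = 20 / 95204 ≈ 0.00021008
Gain = 20 log₁₀(0.00021008) ≈ -73.55 dB
∠G = 0.00° − 153.00° = -153.00°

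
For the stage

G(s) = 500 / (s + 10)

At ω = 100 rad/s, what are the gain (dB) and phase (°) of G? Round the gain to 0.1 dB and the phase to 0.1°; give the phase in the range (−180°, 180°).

At s = jω = j100:
pole (s+10): 10 + j100 → |·| = √(10²+100²) = √10100 ≈ 100.5, ∠ = arctan(100/10) ≈ 84.29°
|G| = 500 / 100.5 ≈ 4.9751
Gain = 20 log₁₀(4.9751) ≈ 13.94 dB
∠G = 0.00° − 84.29° = -84.29°

13.9 dB, -84.3°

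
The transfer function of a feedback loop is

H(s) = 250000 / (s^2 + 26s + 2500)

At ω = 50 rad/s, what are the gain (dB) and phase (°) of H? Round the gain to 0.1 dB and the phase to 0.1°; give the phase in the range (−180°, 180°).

At s = jω = j50:
quadratic: (j50)² + 26·j50 + 2500 = 0 + j1300 → |·| ≈ 1300, ∠ ≈ 90.00°
|H| = 250000 / 1300 ≈ 192.31
Gain = 20 log₁₀(192.31) ≈ 45.68 dB
∠H = 0.00° − 90.00° = -90.00°

45.7 dB, -90.0°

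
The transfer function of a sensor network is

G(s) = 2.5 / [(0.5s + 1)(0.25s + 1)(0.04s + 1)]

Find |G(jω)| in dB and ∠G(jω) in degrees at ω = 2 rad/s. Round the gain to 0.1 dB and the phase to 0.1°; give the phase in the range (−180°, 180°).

At ω = 2 rad/s:
pole (1 + j2·0.5) = 1 + j1 → |·| ≈ 1.4142, ∠ ≈ 45.00°
pole (1 + j2·0.25) = 1 + j0.5 → |·| ≈ 1.118, ∠ ≈ 26.57°
pole (1 + j2·0.04) = 1 + j0.08 → |·| ≈ 1.0032, ∠ ≈ 4.57°
|G| = 2.5 · 1 / (1.4142 · 1.118 · 1.0032) ≈ 1.5762
Gain = 20 log₁₀(1.5762) ≈ 3.95 dB
∠G = (0°) − (45.00° + 26.57° + 4.57°) = -76.14°

4.0 dB, -76.1°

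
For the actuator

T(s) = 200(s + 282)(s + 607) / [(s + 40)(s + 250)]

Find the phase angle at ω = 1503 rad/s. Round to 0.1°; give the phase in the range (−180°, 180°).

At s = jω = j1503:
zero (s+282): 282 + j1503 → |·| = √(282²+1503²) = √2338533 ≈ 1529.2, ∠ = arctan(1503/282) ≈ 79.37°
zero (s+607): 607 + j1503 → |·| = √(607²+1503²) = √2627458 ≈ 1620.9, ∠ = arctan(1503/607) ≈ 68.01°
pole (s+40): 40 + j1503 → |·| = √(40²+1503²) = √2260609 ≈ 1503.5, ∠ = arctan(1503/40) ≈ 88.48°
pole (s+250): 250 + j1503 → |·| = √(250²+1503²) = √2321509 ≈ 1523.6, ∠ = arctan(1503/250) ≈ 80.56°
∠T = 147.38° − 169.04° = -21.66°

-21.7°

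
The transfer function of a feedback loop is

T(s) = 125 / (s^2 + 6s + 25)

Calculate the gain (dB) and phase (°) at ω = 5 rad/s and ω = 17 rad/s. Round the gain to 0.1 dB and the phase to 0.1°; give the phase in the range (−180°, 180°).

ω = 5: 12.4 dB, -90.0°; ω = 17: -7.1 dB, -158.9°

At s = jω = j5:
quadratic: (j5)² + 6·j5 + 25 = 0 + j30 → |·| ≈ 30, ∠ ≈ 90.00°
|T| = 125 / 30 ≈ 4.1667
Gain = 20 log₁₀(4.1667) ≈ 12.40 dB
∠T = 0.00° − 90.00° = -90.00°

At s = jω = j17:
quadratic: (j17)² + 6·j17 + 25 = -264 + j102 → |·| ≈ 283.02, ∠ ≈ 158.88°
|T| = 125 / 283.02 ≈ 0.44166
Gain = 20 log₁₀(0.44166) ≈ -7.10 dB
∠T = 0.00° − 158.88° = -158.88°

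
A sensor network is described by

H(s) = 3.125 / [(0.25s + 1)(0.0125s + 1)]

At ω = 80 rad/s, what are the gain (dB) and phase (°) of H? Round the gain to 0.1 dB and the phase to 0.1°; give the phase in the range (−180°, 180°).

-19.1 dB, -132.1°

At ω = 80 rad/s:
pole (1 + j80·0.25) = 1 + j20 → |·| ≈ 20.025, ∠ ≈ 87.14°
pole (1 + j80·0.0125) = 1 + j1 → |·| ≈ 1.4142, ∠ ≈ 45.00°
|H| = 3.125 · 1 / (20.025 · 1.4142) ≈ 0.11035
Gain = 20 log₁₀(0.11035) ≈ -19.14 dB
∠H = (0°) − (87.14° + 45.00°) = -132.14°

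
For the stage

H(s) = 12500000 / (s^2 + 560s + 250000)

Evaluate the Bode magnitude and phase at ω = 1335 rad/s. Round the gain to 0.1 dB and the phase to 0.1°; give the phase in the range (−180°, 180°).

17.3 dB, -154.0°

At s = jω = j1335:
quadratic: (j1335)² + 560·j1335 + 250000 = -1532225 + j747600 → |·| ≈ 1.7049e+06, ∠ ≈ 153.99°
|H| = 12500000 / 1.7049e+06 ≈ 7.3318
Gain = 20 log₁₀(7.3318) ≈ 17.30 dB
∠H = 0.00° − 153.99° = -153.99°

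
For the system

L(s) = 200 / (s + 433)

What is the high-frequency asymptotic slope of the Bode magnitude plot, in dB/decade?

Each pole contributes −20 dB/decade at high frequency; each zero contributes +20 dB/decade.
Net: 0 zero(s) − 1 pole(s) → -20 dB/decade.

-20 dB/decade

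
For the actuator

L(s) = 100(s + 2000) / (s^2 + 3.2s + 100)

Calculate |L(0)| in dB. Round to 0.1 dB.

L(0) = 100·2000 / 100 = 2000
20 log₁₀(2000) ≈ 66.02 dB

66.0 dB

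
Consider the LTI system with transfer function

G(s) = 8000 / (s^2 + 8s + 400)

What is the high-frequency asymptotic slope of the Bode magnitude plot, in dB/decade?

Each pole contributes −20 dB/decade at high frequency; each zero contributes +20 dB/decade.
Net: 0 zero(s) − 2 pole(s) → -40 dB/decade.

-40 dB/decade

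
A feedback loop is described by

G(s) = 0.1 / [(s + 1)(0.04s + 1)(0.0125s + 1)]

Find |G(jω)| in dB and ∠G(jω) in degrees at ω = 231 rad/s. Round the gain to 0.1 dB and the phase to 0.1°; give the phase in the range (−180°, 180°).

At ω = 231 rad/s:
pole (1 + j231·1) = 1 + j231 → |·| ≈ 231, ∠ ≈ 89.75°
pole (1 + j231·0.04) = 1 + j9.24 → |·| ≈ 9.294, ∠ ≈ 83.82°
pole (1 + j231·0.0125) = 1 + j2.8875 → |·| ≈ 3.0558, ∠ ≈ 70.90°
|G| = 0.1 · 1 / (231 · 9.294 · 3.0558) ≈ 1.5243e-05
Gain = 20 log₁₀(1.5243e-05) ≈ -96.34 dB
∠G = (0°) − (89.75° + 83.82° + 70.90°) = -244.47° ≡ 115.53° (principal value)

-96.3 dB, 115.5°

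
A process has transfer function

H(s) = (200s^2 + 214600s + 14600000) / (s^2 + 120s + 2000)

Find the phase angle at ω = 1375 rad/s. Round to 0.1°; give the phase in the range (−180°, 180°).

-34.1°

Substitute s = j1375:
Numerator: 200(j1375)^2 + 214600(j1375) + 14600000 = -363525000 + j295075000
Denominator: (j1375)^2 + 120(j1375) + 2000 = -1888625 + j165000
|N| = √(363525000² + 295075000²) ≈ 4.6821e+08, ∠N ≈ 140.93°
|D| = √(1888625² + 165000²) ≈ 1.8958e+06, ∠D ≈ 175.01°
∠H = 140.93° − 175.01° = -34.08°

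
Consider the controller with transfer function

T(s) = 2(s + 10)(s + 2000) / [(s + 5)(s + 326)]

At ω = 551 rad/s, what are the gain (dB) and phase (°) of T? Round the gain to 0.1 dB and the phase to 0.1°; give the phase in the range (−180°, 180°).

16.2 dB, -44.5°

At s = jω = j551:
zero (s+10): 10 + j551 → |·| = √(10²+551²) = √303701 ≈ 551.09, ∠ = arctan(551/10) ≈ 88.96°
zero (s+2000): 2000 + j551 → |·| = √(2000²+551²) = √4303601 ≈ 2074.5, ∠ = arctan(551/2000) ≈ 15.40°
pole (s+5): 5 + j551 → |·| = √(5²+551²) = √303626 ≈ 551.02, ∠ = arctan(551/5) ≈ 89.48°
pole (s+326): 326 + j551 → |·| = √(326²+551²) = √409877 ≈ 640.22, ∠ = arctan(551/326) ≈ 59.39°
|T| = 2 · 1.1432e+06 / 3.5277e+05 ≈ 6.4813
Gain = 20 log₁₀(6.4813) ≈ 16.23 dB
∠T = 104.36° − 148.87° = -44.51°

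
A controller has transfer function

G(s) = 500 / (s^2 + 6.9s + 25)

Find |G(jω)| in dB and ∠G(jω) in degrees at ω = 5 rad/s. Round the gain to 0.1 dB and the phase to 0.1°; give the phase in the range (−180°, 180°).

At s = jω = j5:
quadratic: (j5)² + 6.9·j5 + 25 = 0 + j34.5 → |·| ≈ 34.5, ∠ ≈ 90.00°
|G| = 500 / 34.5 ≈ 14.493
Gain = 20 log₁₀(14.493) ≈ 23.22 dB
∠G = 0.00° − 90.00° = -90.00°

23.2 dB, -90.0°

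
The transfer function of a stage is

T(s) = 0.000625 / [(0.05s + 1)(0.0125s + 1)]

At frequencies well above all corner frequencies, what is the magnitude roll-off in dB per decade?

-40 dB/decade

Each pole contributes −20 dB/decade at high frequency; each zero contributes +20 dB/decade.
Net: 0 zero(s) − 2 pole(s) → -40 dB/decade.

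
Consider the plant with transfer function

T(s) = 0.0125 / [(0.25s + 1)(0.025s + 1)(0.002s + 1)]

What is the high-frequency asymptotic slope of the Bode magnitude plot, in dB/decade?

Each pole contributes −20 dB/decade at high frequency; each zero contributes +20 dB/decade.
Net: 0 zero(s) − 3 pole(s) → -60 dB/decade.

-60 dB/decade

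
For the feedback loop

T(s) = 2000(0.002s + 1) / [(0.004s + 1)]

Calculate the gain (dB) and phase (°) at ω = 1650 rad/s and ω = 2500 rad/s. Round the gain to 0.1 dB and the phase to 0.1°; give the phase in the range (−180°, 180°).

ω = 1650: 60.3 dB, -8.2°; ω = 2500: 60.1 dB, -5.6°

At ω = 1650 rad/s:
zero (1 + j1650·0.002) = 1 + j3.3 → |·| ≈ 3.4482, ∠ ≈ 73.14°
pole (1 + j1650·0.004) = 1 + j6.6 → |·| ≈ 6.6753, ∠ ≈ 81.38°
|T| = 2000 · 3.4482 / (6.6753) ≈ 1033.1
Gain = 20 log₁₀(1033.1) ≈ 60.28 dB
∠T = (73.14°) − (81.38°) = -8.24°

At ω = 2500 rad/s:
zero (1 + j2500·0.002) = 1 + j5 → |·| ≈ 5.099, ∠ ≈ 78.69°
pole (1 + j2500·0.004) = 1 + j10 → |·| ≈ 10.05, ∠ ≈ 84.29°
|T| = 2000 · 5.099 / (10.05) ≈ 1014.7
Gain = 20 log₁₀(1014.7) ≈ 60.13 dB
∠T = (78.69°) − (84.29°) = -5.60°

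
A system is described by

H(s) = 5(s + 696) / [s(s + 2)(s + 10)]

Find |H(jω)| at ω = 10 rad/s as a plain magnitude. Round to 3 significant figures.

At s = jω = j10:
zero (s+696): 696 + j10 → |·| = √(696²+10²) = √484516 ≈ 696.07, ∠ = arctan(10/696) ≈ 0.82°
pole (s+2): 2 + j10 → |·| = √(2²+10²) = √104 ≈ 10.198, ∠ = arctan(10/2) ≈ 78.69°
pole (s+10): 10 + j10 → |·| = √(10²+10²) = √200 ≈ 14.142, ∠ = arctan(10/10) ≈ 45.00°
pole at origin: |s| = 10, ∠ = 90.00° (in denominator)
|H| = 5 · 696.07 / 1442.2 ≈ 2.4132

2.41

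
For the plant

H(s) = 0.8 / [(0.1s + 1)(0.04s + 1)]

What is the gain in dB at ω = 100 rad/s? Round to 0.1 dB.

-34.3 dB

At ω = 100 rad/s:
pole (1 + j100·0.1) = 1 + j10 → |·| ≈ 10.05, ∠ ≈ 84.29°
pole (1 + j100·0.04) = 1 + j4 → |·| ≈ 4.1231, ∠ ≈ 75.96°
|H| = 0.8 · 1 / (10.05 · 4.1231) ≈ 0.019306
Gain = 20 log₁₀(0.019306) ≈ -34.29 dB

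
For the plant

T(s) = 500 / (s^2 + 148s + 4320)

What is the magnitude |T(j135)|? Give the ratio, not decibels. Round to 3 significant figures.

0.0205

Substitute s = j135:
Numerator: 500 = 500 + j0
Denominator: (j135)^2 + 148(j135) + 4320 = -13905 + j19980
|N| = √(500² + 0²) ≈ 500, ∠N ≈ 0.00°
|D| = √(13905² + 19980²) ≈ 24342, ∠D ≈ 124.84°
|T| = 500 / 24342 ≈ 0.020541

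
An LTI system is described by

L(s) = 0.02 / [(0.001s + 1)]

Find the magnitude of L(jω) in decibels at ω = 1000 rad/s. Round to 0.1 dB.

At ω = 1000 rad/s:
pole (1 + j1000·0.001) = 1 + j1 → |·| ≈ 1.4142, ∠ ≈ 45.00°
|L| = 0.02 · 1 / (1.4142) ≈ 0.014142
Gain = 20 log₁₀(0.014142) ≈ -36.99 dB

-37.0 dB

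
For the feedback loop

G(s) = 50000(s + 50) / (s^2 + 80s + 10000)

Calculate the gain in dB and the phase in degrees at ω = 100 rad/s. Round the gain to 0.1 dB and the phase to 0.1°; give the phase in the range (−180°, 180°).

At s = jω = j100:
zero (s+50): 50 + j100 → |·| = √(50²+100²) = √12500 ≈ 111.8, ∠ = arctan(100/50) ≈ 63.43°
quadratic: (j100)² + 80·j100 + 10000 = 0 + j8000 → |·| ≈ 8000, ∠ ≈ 90.00°
|G| = 50000 · 111.8 / 8000 ≈ 698.75
Gain = 20 log₁₀(698.75) ≈ 56.89 dB
∠G = 63.43° − 90.00° = -26.57°

56.9 dB, -26.6°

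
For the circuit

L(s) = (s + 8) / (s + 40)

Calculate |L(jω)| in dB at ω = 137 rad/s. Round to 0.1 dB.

Substitute s = j137:
Numerator: (j137) + 8 = 8 + j137
Denominator: (j137) + 40 = 40 + j137
|N| = √(8² + 137²) ≈ 137.23, ∠N ≈ 86.66°
|D| = √(40² + 137²) ≈ 142.72, ∠D ≈ 73.72°
|L| = 137.23 / 142.72 ≈ 0.96153
Gain = 20 log₁₀(0.96153) ≈ -0.34 dB

-0.3 dB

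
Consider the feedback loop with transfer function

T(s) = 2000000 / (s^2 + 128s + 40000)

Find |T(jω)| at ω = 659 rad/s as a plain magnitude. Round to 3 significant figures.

At s = jω = j659:
quadratic: (j659)² + 128·j659 + 40000 = -394281 + j84352 → |·| ≈ 4.032e+05, ∠ ≈ 167.92°
|T| = 2000000 / 4.032e+05 ≈ 4.9603

4.96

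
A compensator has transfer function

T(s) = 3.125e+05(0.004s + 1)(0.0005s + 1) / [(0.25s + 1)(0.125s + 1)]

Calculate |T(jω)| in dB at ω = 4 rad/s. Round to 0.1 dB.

105.9 dB

At ω = 4 rad/s:
zero (1 + j4·0.004) = 1 + j0.016 → |·| ≈ 1.0001, ∠ ≈ 0.92°
zero (1 + j4·0.0005) = 1 + j0.002 → |·| ≈ 1, ∠ ≈ 0.11°
pole (1 + j4·0.25) = 1 + j1 → |·| ≈ 1.4142, ∠ ≈ 45.00°
pole (1 + j4·0.125) = 1 + j0.5 → |·| ≈ 1.118, ∠ ≈ 26.57°
|T| = 3.125e+05 · 1.0001 · 1 / (1.4142 · 1.118) ≈ 1.9767e+05
Gain = 20 log₁₀(1.9767e+05) ≈ 105.92 dB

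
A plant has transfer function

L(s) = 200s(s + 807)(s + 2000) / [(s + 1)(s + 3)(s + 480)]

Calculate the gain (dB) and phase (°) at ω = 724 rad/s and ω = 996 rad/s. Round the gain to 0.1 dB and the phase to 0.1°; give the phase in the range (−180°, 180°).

ω = 724: 57.3 dB, -84.3°; ω = 996: 54.3 dB, -76.6°

At s = jω = j724:
zero (s+807): 807 + j724 → |·| = √(807²+724²) = √1175425 ≈ 1084.2, ∠ = arctan(724/807) ≈ 41.90°
zero (s+2000): 2000 + j724 → |·| = √(2000²+724²) = √4524176 ≈ 2127, ∠ = arctan(724/2000) ≈ 19.90°
zero at origin: s = j724 → |·| = 724, ∠ = 90.00°
pole (s+1): 1 + j724 → |·| = √(1²+724²) = √524177 ≈ 724, ∠ = arctan(724/1) ≈ 89.92°
pole (s+3): 3 + j724 → |·| = √(3²+724²) = √524185 ≈ 724.01, ∠ = arctan(724/3) ≈ 89.76°
pole (s+480): 480 + j724 → |·| = √(480²+724²) = √754576 ≈ 868.66, ∠ = arctan(724/480) ≈ 56.46°
|L| = 200 · 1.6696e+09 / 4.5534e+08 ≈ 733.34
Gain = 20 log₁₀(733.34) ≈ 57.31 dB
∠L = 151.80° − 236.14° = -84.34°

At s = jω = j996:
zero (s+807): 807 + j996 → |·| = √(807²+996²) = √1643265 ≈ 1281.9, ∠ = arctan(996/807) ≈ 50.98°
zero (s+2000): 2000 + j996 → |·| = √(2000²+996²) = √4992016 ≈ 2234.3, ∠ = arctan(996/2000) ≈ 26.47°
zero at origin: s = j996 → |·| = 996, ∠ = 90.00°
pole (s+1): 1 + j996 → |·| = √(1²+996²) = √992017 ≈ 996, ∠ = arctan(996/1) ≈ 89.94°
pole (s+3): 3 + j996 → |·| = √(3²+996²) = √992025 ≈ 996, ∠ = arctan(996/3) ≈ 89.83°
pole (s+480): 480 + j996 → |·| = √(480²+996²) = √1222416 ≈ 1105.6, ∠ = arctan(996/480) ≈ 64.27°
|L| = 200 · 2.8527e+09 / 1.0968e+09 ≈ 520.19
Gain = 20 log₁₀(520.19) ≈ 54.32 dB
∠L = 167.45° − 244.04° = -76.59°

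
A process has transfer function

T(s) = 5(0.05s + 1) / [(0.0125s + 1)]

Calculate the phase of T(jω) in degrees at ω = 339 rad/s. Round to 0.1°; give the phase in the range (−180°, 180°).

At ω = 339 rad/s:
zero (1 + j339·0.05) = 1 + j16.95 → |·| ≈ 16.979, ∠ ≈ 86.62°
pole (1 + j339·0.0125) = 1 + j4.2375 → |·| ≈ 4.3539, ∠ ≈ 76.72°
∠T = (86.62°) − (76.72°) = 9.90°

9.9°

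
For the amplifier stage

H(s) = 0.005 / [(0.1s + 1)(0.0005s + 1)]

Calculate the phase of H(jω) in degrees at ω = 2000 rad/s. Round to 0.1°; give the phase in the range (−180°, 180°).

At ω = 2000 rad/s:
pole (1 + j2000·0.1) = 1 + j200 → |·| ≈ 200, ∠ ≈ 89.71°
pole (1 + j2000·0.0005) = 1 + j1 → |·| ≈ 1.4142, ∠ ≈ 45.00°
∠H = (0°) − (89.71° + 45.00°) = -134.71°

-134.7°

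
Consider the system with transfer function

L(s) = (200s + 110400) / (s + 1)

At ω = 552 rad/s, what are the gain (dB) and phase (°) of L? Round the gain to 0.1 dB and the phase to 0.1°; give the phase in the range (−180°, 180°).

Substitute s = j552:
Numerator: 200(j552) + 110400 = 110400 + j110400
Denominator: (j552) + 1 = 1 + j552
|N| = √(110400² + 110400²) ≈ 1.5613e+05, ∠N ≈ 45.00°
|D| = √(1² + 552²) ≈ 552, ∠D ≈ 89.90°
|L| = 1.5613e+05 / 552 ≈ 282.84
Gain = 20 log₁₀(282.84) ≈ 49.03 dB
∠L = 45.00° − 89.90° = -44.90°

49.0 dB, -44.9°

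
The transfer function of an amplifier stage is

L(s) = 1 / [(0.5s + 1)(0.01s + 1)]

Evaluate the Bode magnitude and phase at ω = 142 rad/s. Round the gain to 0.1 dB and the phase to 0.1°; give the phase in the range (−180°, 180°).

At ω = 142 rad/s:
pole (1 + j142·0.5) = 1 + j71 → |·| ≈ 71.007, ∠ ≈ 89.19°
pole (1 + j142·0.01) = 1 + j1.42 → |·| ≈ 1.7368, ∠ ≈ 54.85°
|L| = 1 · 1 / (71.007 · 1.7368) ≈ 0.0081087
Gain = 20 log₁₀(0.0081087) ≈ -41.82 dB
∠L = (0°) − (89.19° + 54.85°) = -144.04°

-41.8 dB, -144.0°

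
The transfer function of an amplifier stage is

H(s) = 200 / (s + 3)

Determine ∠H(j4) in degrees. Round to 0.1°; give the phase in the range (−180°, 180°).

At s = jω = j4:
pole (s+3): 3 + j4 → |·| = √(3²+4²) = √25 ≈ 5, ∠ = arctan(4/3) ≈ 53.13°
∠H = 0.00° − 53.13° = -53.13°

-53.1°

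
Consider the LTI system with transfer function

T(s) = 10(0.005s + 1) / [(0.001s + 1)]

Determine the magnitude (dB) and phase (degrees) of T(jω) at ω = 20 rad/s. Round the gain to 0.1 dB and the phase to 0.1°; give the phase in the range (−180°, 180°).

20.0 dB, 4.6°

At ω = 20 rad/s:
zero (1 + j20·0.005) = 1 + j0.1 → |·| ≈ 1.005, ∠ ≈ 5.71°
pole (1 + j20·0.001) = 1 + j0.02 → |·| ≈ 1.0002, ∠ ≈ 1.15°
|T| = 10 · 1.005 / (1.0002) ≈ 10.048
Gain = 20 log₁₀(10.048) ≈ 20.04 dB
∠T = (5.71°) − (1.15°) = 4.56°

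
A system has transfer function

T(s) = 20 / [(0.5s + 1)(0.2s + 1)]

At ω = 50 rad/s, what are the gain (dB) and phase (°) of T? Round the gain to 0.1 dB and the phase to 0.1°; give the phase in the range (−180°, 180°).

At ω = 50 rad/s:
pole (1 + j50·0.5) = 1 + j25 → |·| ≈ 25.02, ∠ ≈ 87.71°
pole (1 + j50·0.2) = 1 + j10 → |·| ≈ 10.05, ∠ ≈ 84.29°
|T| = 20 · 1 / (25.02 · 10.05) ≈ 0.079538
Gain = 20 log₁₀(0.079538) ≈ -21.99 dB
∠T = (0°) − (87.71° + 84.29°) = -172.00°

-22.0 dB, -172.0°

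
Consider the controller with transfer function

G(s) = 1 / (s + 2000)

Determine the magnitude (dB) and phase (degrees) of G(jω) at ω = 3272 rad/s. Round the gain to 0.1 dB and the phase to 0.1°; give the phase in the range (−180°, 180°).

-71.7 dB, -58.6°

Substitute s = j3272:
Numerator: 1 = 1 + j0
Denominator: (j3272) + 2000 = 2000 + j3272
|N| = √(1² + 0²) ≈ 1, ∠N ≈ 0.00°
|D| = √(2000² + 3272²) ≈ 3834.8, ∠D ≈ 58.56°
|G| = 1 / 3834.8 ≈ 0.00026077
Gain = 20 log₁₀(0.00026077) ≈ -71.67 dB
∠G = 0.00° − 58.56° = -58.56°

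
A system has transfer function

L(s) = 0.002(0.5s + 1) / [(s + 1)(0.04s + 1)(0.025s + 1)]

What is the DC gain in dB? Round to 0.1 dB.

L(0) = 0.002 · 1 / 1 = 0.002
20 log₁₀(0.002) ≈ -53.98 dB

-54.0 dB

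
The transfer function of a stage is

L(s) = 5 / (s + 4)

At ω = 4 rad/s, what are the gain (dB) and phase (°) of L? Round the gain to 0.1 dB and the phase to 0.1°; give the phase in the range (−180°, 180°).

-1.1 dB, -45.0°

At s = jω = j4:
pole (s+4): 4 + j4 → |·| = √(4²+4²) = √32 ≈ 5.6569, ∠ = arctan(4/4) ≈ 45.00°
|L| = 5 / 5.6569 ≈ 0.88388
Gain = 20 log₁₀(0.88388) ≈ -1.07 dB
∠L = 0.00° − 45.00° = -45.00°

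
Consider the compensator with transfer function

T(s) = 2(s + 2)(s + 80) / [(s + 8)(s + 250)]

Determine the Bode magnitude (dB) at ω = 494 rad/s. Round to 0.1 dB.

5.1 dB

At s = jω = j494:
zero (s+2): 2 + j494 → |·| = √(2²+494²) = √244040 ≈ 494, ∠ = arctan(494/2) ≈ 89.77°
zero (s+80): 80 + j494 → |·| = √(80²+494²) = √250436 ≈ 500.44, ∠ = arctan(494/80) ≈ 80.80°
pole (s+8): 8 + j494 → |·| = √(8²+494²) = √244100 ≈ 494.06, ∠ = arctan(494/8) ≈ 89.07°
pole (s+250): 250 + j494 → |·| = √(250²+494²) = √306536 ≈ 553.66, ∠ = arctan(494/250) ≈ 63.16°
|T| = 2 · 2.4722e+05 / 2.7354e+05 ≈ 1.8076
Gain = 20 log₁₀(1.8076) ≈ 5.14 dB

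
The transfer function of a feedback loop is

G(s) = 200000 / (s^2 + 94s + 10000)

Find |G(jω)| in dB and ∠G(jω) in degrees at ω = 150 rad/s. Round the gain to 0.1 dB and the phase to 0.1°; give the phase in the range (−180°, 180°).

At s = jω = j150:
quadratic: (j150)² + 94·j150 + 10000 = -12500 + j14100 → |·| ≈ 18843, ∠ ≈ 131.56°
|G| = 200000 / 18843 ≈ 10.614
Gain = 20 log₁₀(10.614) ≈ 20.52 dB
∠G = 0.00° − 131.56° = -131.56°

20.5 dB, -131.6°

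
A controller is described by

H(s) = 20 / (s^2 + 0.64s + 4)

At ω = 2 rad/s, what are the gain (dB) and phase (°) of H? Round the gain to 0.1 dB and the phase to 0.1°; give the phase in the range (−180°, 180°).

23.9 dB, -90.0°

At s = jω = j2:
quadratic: (j2)² + 0.64·j2 + 4 = 0 + j1.28 → |·| ≈ 1.28, ∠ ≈ 90.00°
|H| = 20 / 1.28 ≈ 15.625
Gain = 20 log₁₀(15.625) ≈ 23.88 dB
∠H = 0.00° − 90.00° = -90.00°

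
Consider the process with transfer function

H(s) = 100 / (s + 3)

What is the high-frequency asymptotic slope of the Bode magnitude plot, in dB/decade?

-20 dB/decade

Each pole contributes −20 dB/decade at high frequency; each zero contributes +20 dB/decade.
Net: 0 zero(s) − 1 pole(s) → -20 dB/decade.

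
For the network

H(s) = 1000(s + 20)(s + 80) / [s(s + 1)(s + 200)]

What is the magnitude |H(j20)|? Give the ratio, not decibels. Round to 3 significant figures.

29.0

At s = jω = j20:
zero (s+20): 20 + j20 → |·| = √(20²+20²) = √800 ≈ 28.284, ∠ = arctan(20/20) ≈ 45.00°
zero (s+80): 80 + j20 → |·| = √(80²+20²) = √6800 ≈ 82.462, ∠ = arctan(20/80) ≈ 14.04°
pole (s+1): 1 + j20 → |·| = √(1²+20²) = √401 ≈ 20.025, ∠ = arctan(20/1) ≈ 87.14°
pole (s+200): 200 + j20 → |·| = √(200²+20²) = √40400 ≈ 201, ∠ = arctan(20/200) ≈ 5.71°
pole at origin: |s| = 20, ∠ = 90.00° (in denominator)
|H| = 1000 · 2332.4 / 80500 ≈ 28.974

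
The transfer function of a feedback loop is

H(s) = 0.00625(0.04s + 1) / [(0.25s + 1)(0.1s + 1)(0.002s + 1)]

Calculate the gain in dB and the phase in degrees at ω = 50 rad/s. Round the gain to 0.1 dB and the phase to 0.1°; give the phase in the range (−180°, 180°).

-73.3 dB, -106.4°

At ω = 50 rad/s:
zero (1 + j50·0.04) = 1 + j2 → |·| ≈ 2.2361, ∠ ≈ 63.43°
pole (1 + j50·0.25) = 1 + j12.5 → |·| ≈ 12.54, ∠ ≈ 85.43°
pole (1 + j50·0.1) = 1 + j5 → |·| ≈ 5.099, ∠ ≈ 78.69°
pole (1 + j50·0.002) = 1 + j0.1 → |·| ≈ 1.005, ∠ ≈ 5.71°
|H| = 0.00625 · 2.2361 / (12.54 · 5.099 · 1.005) ≈ 0.00021748
Gain = 20 log₁₀(0.00021748) ≈ -73.25 dB
∠H = (63.43°) − (85.43° + 78.69° + 5.71°) = -106.40°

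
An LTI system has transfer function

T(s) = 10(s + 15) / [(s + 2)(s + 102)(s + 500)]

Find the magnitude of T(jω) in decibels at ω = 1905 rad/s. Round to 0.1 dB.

-111.5 dB

At s = jω = j1905:
zero (s+15): 15 + j1905 → |·| = √(15²+1905²) = √3629250 ≈ 1905.1, ∠ = arctan(1905/15) ≈ 89.55°
pole (s+2): 2 + j1905 → |·| = √(2²+1905²) = √3629029 ≈ 1905, ∠ = arctan(1905/2) ≈ 89.94°
pole (s+102): 102 + j1905 → |·| = √(102²+1905²) = √3639429 ≈ 1907.7, ∠ = arctan(1905/102) ≈ 86.94°
pole (s+500): 500 + j1905 → |·| = √(500²+1905²) = √3879025 ≈ 1969.5, ∠ = arctan(1905/500) ≈ 75.29°
|T| = 10 · 1905.1 / 7.1575e+09 ≈ 2.6617e-06
Gain = 20 log₁₀(2.6617e-06) ≈ -111.50 dB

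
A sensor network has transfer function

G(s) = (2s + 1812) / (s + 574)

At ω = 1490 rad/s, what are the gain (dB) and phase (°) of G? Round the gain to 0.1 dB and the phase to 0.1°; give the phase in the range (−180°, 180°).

6.8 dB, -10.2°

Substitute s = j1490:
Numerator: 2(j1490) + 1812 = 1812 + j2980
Denominator: (j1490) + 574 = 574 + j1490
|N| = √(1812² + 2980²) ≈ 3487.7, ∠N ≈ 58.70°
|D| = √(574² + 1490²) ≈ 1596.7, ∠D ≈ 68.93°
|G| = 3487.7 / 1596.7 ≈ 2.1843
Gain = 20 log₁₀(2.1843) ≈ 6.79 dB
∠G = 58.70° − 68.93° = -10.23°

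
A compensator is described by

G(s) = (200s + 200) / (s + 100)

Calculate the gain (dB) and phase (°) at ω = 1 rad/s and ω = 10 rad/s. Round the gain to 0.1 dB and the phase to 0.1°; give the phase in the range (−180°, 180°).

ω = 1: 9.0 dB, 44.4°; ω = 10: 26.0 dB, 78.6°

Substitute s = j1:
Numerator: 200(j1) + 200 = 200 + j200
Denominator: (j1) + 100 = 100 + j1
|N| = √(200² + 200²) ≈ 282.84, ∠N ≈ 45.00°
|D| = √(100² + 1²) ≈ 100, ∠D ≈ 0.57°
|G| = 282.84 / 100 ≈ 2.8284
Gain = 20 log₁₀(2.8284) ≈ 9.03 dB
∠G = 45.00° − 0.57° = 44.43°

Substitute s = j10:
Numerator: 200(j10) + 200 = 200 + j2000
Denominator: (j10) + 100 = 100 + j10
|N| = √(200² + 2000²) ≈ 2010, ∠N ≈ 84.29°
|D| = √(100² + 10²) ≈ 100.5, ∠D ≈ 5.71°
|G| = 2010 / 100.5 ≈ 20
Gain = 20 log₁₀(20) ≈ 26.02 dB
∠G = 84.29° − 5.71° = 78.58°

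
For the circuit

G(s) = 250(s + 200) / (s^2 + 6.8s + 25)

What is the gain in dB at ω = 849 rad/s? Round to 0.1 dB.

At s = jω = j849:
zero (s+200): 200 + j849 → |·| = √(200²+849²) = √760801 ≈ 872.24, ∠ = arctan(849/200) ≈ 76.74°
quadratic: (j849)² + 6.8·j849 + 25 = -720776 + j5773.2 → |·| ≈ 7.208e+05, ∠ ≈ 179.54°
|G| = 250 · 872.24 / 7.208e+05 ≈ 0.30252
Gain = 20 log₁₀(0.30252) ≈ -10.38 dB

-10.4 dB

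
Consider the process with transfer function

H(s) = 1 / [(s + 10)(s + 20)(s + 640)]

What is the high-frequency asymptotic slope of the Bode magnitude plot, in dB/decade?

-60 dB/decade

Each pole contributes −20 dB/decade at high frequency; each zero contributes +20 dB/decade.
Net: 0 zero(s) − 3 pole(s) → -60 dB/decade.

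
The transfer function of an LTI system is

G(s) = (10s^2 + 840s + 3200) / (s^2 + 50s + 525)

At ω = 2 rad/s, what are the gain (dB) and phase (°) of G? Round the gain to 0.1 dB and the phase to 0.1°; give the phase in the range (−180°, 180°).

Substitute s = j2:
Numerator: 10(j2)^2 + 840(j2) + 3200 = 3160 + j1680
Denominator: (j2)^2 + 50(j2) + 525 = 521 + j100
|N| = √(3160² + 1680²) ≈ 3578.8, ∠N ≈ 28.00°
|D| = √(521² + 100²) ≈ 530.51, ∠D ≈ 10.87°
|G| = 3578.8 / 530.51 ≈ 6.746
Gain = 20 log₁₀(6.746) ≈ 16.58 dB
∠G = 28.00° − 10.87° = 17.13°

16.6 dB, 17.1°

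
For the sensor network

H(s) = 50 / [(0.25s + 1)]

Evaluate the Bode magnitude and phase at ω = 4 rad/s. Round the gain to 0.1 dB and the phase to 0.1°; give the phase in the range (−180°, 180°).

At ω = 4 rad/s:
pole (1 + j4·0.25) = 1 + j1 → |·| ≈ 1.4142, ∠ ≈ 45.00°
|H| = 50 · 1 / (1.4142) ≈ 35.356
Gain = 20 log₁₀(35.356) ≈ 30.97 dB
∠H = (0°) − (45.00°) = -45.00°

31.0 dB, -45.0°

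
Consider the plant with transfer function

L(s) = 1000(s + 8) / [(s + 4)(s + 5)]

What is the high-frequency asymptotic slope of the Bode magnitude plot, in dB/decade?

-20 dB/decade

Each pole contributes −20 dB/decade at high frequency; each zero contributes +20 dB/decade.
Net: 1 zero(s) − 2 pole(s) → -20 dB/decade.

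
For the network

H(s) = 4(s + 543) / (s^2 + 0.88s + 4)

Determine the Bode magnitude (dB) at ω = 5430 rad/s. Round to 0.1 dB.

-62.6 dB

At s = jω = j5430:
zero (s+543): 543 + j5430 → |·| = √(543²+5430²) = √29779749 ≈ 5457.1, ∠ = arctan(5430/543) ≈ 84.29°
quadratic: (j5430)² + 0.88·j5430 + 4 = -29484896 + j4778.4 → |·| ≈ 2.9485e+07, ∠ ≈ 179.99°
|H| = 4 · 5457.1 / 2.9485e+07 ≈ 0.00074032
Gain = 20 log₁₀(0.00074032) ≈ -62.61 dB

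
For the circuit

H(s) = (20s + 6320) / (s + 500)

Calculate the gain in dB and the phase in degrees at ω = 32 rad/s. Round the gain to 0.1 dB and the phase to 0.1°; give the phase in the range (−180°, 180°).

Substitute s = j32:
Numerator: 20(j32) + 6320 = 6320 + j640
Denominator: (j32) + 500 = 500 + j32
|N| = √(6320² + 640²) ≈ 6352.3, ∠N ≈ 5.78°
|D| = √(500² + 32²) ≈ 501.02, ∠D ≈ 3.66°
|H| = 6352.3 / 501.02 ≈ 12.679
Gain = 20 log₁₀(12.679) ≈ 22.06 dB
∠H = 5.78° − 3.66° = 2.12°

22.1 dB, 2.1°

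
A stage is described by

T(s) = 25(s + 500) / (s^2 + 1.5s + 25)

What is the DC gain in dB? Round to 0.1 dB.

T(0) = 25·500 / 25 = 500
20 log₁₀(500) ≈ 53.98 dB

54.0 dB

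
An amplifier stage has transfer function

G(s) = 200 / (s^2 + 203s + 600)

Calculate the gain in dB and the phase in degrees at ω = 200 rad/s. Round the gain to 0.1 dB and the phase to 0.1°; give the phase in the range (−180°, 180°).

-49.0 dB, -134.1°

Substitute s = j200:
Numerator: 200 = 200 + j0
Denominator: (j200)^2 + 203(j200) + 600 = -39400 + j40600
|N| = √(200² + 0²) ≈ 200, ∠N ≈ 0.00°
|D| = √(39400² + 40600²) ≈ 56575, ∠D ≈ 134.14°
|G| = 200 / 56575 ≈ 0.0035351
Gain = 20 log₁₀(0.0035351) ≈ -49.03 dB
∠G = 0.00° − 134.14° = -134.14°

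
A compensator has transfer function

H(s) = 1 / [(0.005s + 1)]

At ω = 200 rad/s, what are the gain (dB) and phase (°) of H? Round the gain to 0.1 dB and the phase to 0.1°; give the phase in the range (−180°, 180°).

At ω = 200 rad/s:
pole (1 + j200·0.005) = 1 + j1 → |·| ≈ 1.4142, ∠ ≈ 45.00°
|H| = 1 · 1 / (1.4142) ≈ 0.70711
Gain = 20 log₁₀(0.70711) ≈ -3.01 dB
∠H = (0°) − (45.00°) = -45.00°

-3.0 dB, -45.0°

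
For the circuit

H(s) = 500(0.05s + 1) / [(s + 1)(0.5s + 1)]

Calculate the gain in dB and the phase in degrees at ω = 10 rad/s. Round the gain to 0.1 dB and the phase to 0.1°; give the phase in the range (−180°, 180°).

20.8 dB, -136.4°

At ω = 10 rad/s:
zero (1 + j10·0.05) = 1 + j0.5 → |·| ≈ 1.118, ∠ ≈ 26.57°
pole (1 + j10·1) = 1 + j10 → |·| ≈ 10.05, ∠ ≈ 84.29°
pole (1 + j10·0.5) = 1 + j5 → |·| ≈ 5.099, ∠ ≈ 78.69°
|H| = 500 · 1.118 / (10.05 · 5.099) ≈ 10.908
Gain = 20 log₁₀(10.908) ≈ 20.75 dB
∠H = (26.57°) − (84.29° + 78.69°) = -136.41°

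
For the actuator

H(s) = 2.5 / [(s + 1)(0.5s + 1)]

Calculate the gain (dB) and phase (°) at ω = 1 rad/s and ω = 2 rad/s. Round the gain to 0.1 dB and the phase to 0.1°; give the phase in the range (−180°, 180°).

ω = 1: 4.0 dB, -71.6°; ω = 2: -2.0 dB, -108.4°

At ω = 1 rad/s:
pole (1 + j1·1) = 1 + j1 → |·| ≈ 1.4142, ∠ ≈ 45.00°
pole (1 + j1·0.5) = 1 + j0.5 → |·| ≈ 1.118, ∠ ≈ 26.57°
|H| = 2.5 · 1 / (1.4142 · 1.118) ≈ 1.5812
Gain = 20 log₁₀(1.5812) ≈ 3.98 dB
∠H = (0°) − (45.00° + 26.57°) = -71.57°

At ω = 2 rad/s:
pole (1 + j2·1) = 1 + j2 → |·| ≈ 2.2361, ∠ ≈ 63.43°
pole (1 + j2·0.5) = 1 + j1 → |·| ≈ 1.4142, ∠ ≈ 45.00°
|H| = 2.5 · 1 / (2.2361 · 1.4142) ≈ 0.79057
Gain = 20 log₁₀(0.79057) ≈ -2.04 dB
∠H = (0°) − (63.43° + 45.00°) = -108.43°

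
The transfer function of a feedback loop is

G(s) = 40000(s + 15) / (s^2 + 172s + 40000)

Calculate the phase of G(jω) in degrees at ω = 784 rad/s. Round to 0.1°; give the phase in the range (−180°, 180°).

At s = jω = j784:
zero (s+15): 15 + j784 → |·| = √(15²+784²) = √614881 ≈ 784.14, ∠ = arctan(784/15) ≈ 88.90°
quadratic: (j784)² + 172·j784 + 40000 = -574656 + j134848 → |·| ≈ 5.9027e+05, ∠ ≈ 166.79°
∠G = 88.90° − 166.79° = -77.89°

-77.9°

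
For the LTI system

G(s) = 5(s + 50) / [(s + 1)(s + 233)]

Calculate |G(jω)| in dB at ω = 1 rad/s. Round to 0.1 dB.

-2.4 dB

At s = jω = j1:
zero (s+50): 50 + j1 → |·| = √(50²+1²) = √2501 ≈ 50.01, ∠ = arctan(1/50) ≈ 1.15°
pole (s+1): 1 + j1 → |·| = √(1²+1²) = √2 ≈ 1.4142, ∠ = arctan(1/1) ≈ 45.00°
pole (s+233): 233 + j1 → |·| = √(233²+1²) = √54290 ≈ 233, ∠ = arctan(1/233) ≈ 0.25°
|G| = 5 · 50.01 / 329.51 ≈ 0.75885
Gain = 20 log₁₀(0.75885) ≈ -2.40 dB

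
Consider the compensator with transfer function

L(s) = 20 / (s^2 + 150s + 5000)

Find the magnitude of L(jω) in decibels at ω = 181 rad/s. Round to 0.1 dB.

-65.8 dB

Substitute s = j181:
Numerator: 20 = 20 + j0
Denominator: (j181)^2 + 150(j181) + 5000 = -27761 + j27150
|N| = √(20² + 0²) ≈ 20, ∠N ≈ 0.00°
|D| = √(27761² + 27150²) ≈ 38830, ∠D ≈ 135.64°
|L| = 20 / 38830 ≈ 0.00051507
Gain = 20 log₁₀(0.00051507) ≈ -65.76 dB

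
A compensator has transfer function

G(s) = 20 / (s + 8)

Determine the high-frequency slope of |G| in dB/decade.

Each pole contributes −20 dB/decade at high frequency; each zero contributes +20 dB/decade.
Net: 0 zero(s) − 1 pole(s) → -20 dB/decade.

-20 dB/decade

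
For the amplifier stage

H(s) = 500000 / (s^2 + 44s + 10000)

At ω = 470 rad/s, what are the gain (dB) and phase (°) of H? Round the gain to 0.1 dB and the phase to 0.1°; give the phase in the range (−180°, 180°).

At s = jω = j470:
quadratic: (j470)² + 44·j470 + 10000 = -210900 + j20680 → |·| ≈ 2.1191e+05, ∠ ≈ 174.40°
|H| = 500000 / 2.1191e+05 ≈ 2.3595
Gain = 20 log₁₀(2.3595) ≈ 7.46 dB
∠H = 0.00° − 174.40° = -174.40°

7.5 dB, -174.4°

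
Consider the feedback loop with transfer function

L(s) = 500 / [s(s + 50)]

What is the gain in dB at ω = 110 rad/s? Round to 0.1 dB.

At s = jω = j110:
pole (s+50): 50 + j110 → |·| = √(50²+110²) = √14600 ≈ 120.83, ∠ = arctan(110/50) ≈ 65.56°
pole at origin: |s| = 110, ∠ = 90.00° (in denominator)
|L| = 500 / 13291 ≈ 0.037619
Gain = 20 log₁₀(0.037619) ≈ -28.49 dB

-28.5 dB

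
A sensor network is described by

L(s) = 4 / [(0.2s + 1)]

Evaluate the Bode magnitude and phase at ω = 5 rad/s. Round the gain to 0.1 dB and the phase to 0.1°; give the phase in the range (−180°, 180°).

At ω = 5 rad/s:
pole (1 + j5·0.2) = 1 + j1 → |·| ≈ 1.4142, ∠ ≈ 45.00°
|L| = 4 · 1 / (1.4142) ≈ 2.8285
Gain = 20 log₁₀(2.8285) ≈ 9.03 dB
∠L = (0°) − (45.00°) = -45.00°

9.0 dB, -45.0°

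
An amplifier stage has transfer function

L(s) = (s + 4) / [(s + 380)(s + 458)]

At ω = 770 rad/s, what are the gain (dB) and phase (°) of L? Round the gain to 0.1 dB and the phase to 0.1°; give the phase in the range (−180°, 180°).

At s = jω = j770:
zero (s+4): 4 + j770 → |·| = √(4²+770²) = √592916 ≈ 770.01, ∠ = arctan(770/4) ≈ 89.70°
pole (s+380): 380 + j770 → |·| = √(380²+770²) = √737300 ≈ 858.66, ∠ = arctan(770/380) ≈ 63.73°
pole (s+458): 458 + j770 → |·| = √(458²+770²) = √802664 ≈ 895.92, ∠ = arctan(770/458) ≈ 59.26°
|L| = 1 · 770.01 / 7.6929e+05 ≈ 0.0010009
Gain = 20 log₁₀(0.0010009) ≈ -59.99 dB
∠L = 89.70° − 122.99° = -33.29°

-60.0 dB, -33.3°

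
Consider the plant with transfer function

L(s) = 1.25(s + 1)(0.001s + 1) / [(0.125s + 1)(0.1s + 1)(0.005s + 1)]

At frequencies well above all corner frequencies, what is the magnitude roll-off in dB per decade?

Each pole contributes −20 dB/decade at high frequency; each zero contributes +20 dB/decade.
Net: 2 zero(s) − 3 pole(s) → -20 dB/decade.

-20 dB/decade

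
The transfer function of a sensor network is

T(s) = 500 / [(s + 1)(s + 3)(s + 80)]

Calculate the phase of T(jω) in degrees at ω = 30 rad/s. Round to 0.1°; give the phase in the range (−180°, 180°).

167.1°

At s = jω = j30:
pole (s+1): 1 + j30 → |·| = √(1²+30²) = √901 ≈ 30.017, ∠ = arctan(30/1) ≈ 88.09°
pole (s+3): 3 + j30 → |·| = √(3²+30²) = √909 ≈ 30.15, ∠ = arctan(30/3) ≈ 84.29°
pole (s+80): 80 + j30 → |·| = √(80²+30²) = √7300 ≈ 85.44, ∠ = arctan(30/80) ≈ 20.56°
∠T = 0.00° − 192.94° = -192.94° ≡ 167.06° (principal value)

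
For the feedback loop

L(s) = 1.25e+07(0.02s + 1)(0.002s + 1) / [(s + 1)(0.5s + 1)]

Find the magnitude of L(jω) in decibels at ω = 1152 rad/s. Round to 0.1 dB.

60.8 dB

At ω = 1152 rad/s:
zero (1 + j1152·0.02) = 1 + j23.04 → |·| ≈ 23.062, ∠ ≈ 87.51°
zero (1 + j1152·0.002) = 1 + j2.304 → |·| ≈ 2.5117, ∠ ≈ 66.54°
pole (1 + j1152·1) = 1 + j1152 → |·| ≈ 1152, ∠ ≈ 89.95°
pole (1 + j1152·0.5) = 1 + j576 → |·| ≈ 576, ∠ ≈ 89.90°
|L| = 1.25e+07 · 23.062 · 2.5117 / (1152 · 576) ≈ 1091.2
Gain = 20 log₁₀(1091.2) ≈ 60.76 dB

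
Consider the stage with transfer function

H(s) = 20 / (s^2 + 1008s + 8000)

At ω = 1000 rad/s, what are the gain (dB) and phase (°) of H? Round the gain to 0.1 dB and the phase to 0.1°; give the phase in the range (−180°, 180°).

Substitute s = j1000:
Numerator: 20 = 20 + j0
Denominator: (j1000)^2 + 1008(j1000) + 8000 = -992000 + j1008000
|N| = √(20² + 0²) ≈ 20, ∠N ≈ 0.00°
|D| = √(992000² + 1008000²) ≈ 1.4143e+06, ∠D ≈ 134.54°
|H| = 20 / 1.4143e+06 ≈ 1.4141e-05
Gain = 20 log₁₀(1.4141e-05) ≈ -96.99 dB
∠H = 0.00° − 134.54° = -134.54°

-97.0 dB, -134.5°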